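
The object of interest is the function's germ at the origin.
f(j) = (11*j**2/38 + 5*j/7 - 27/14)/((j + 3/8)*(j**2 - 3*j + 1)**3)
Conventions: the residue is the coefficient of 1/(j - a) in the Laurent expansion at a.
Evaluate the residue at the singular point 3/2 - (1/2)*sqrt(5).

The factor j**2 - 3*j + 1 splits as (j - a)(j - a') with a = 3/2 - (1/2)*sqrt(5), a' = 3/2 + (1/2)*sqrt(5). At the order-3 pole a set g(j) = (j - a)^3*f(j) = [(11*j**2/38 + 5*j/7 - 27/14)/(j + 3/8)] / (j - a')^3.
Order-3 pole: residue = g''(a)/2; g''(3/2 - (1/2)*sqrt(5)) = 75159552/405467125 + (34248696/405467125)*sqrt(5), so the residue is 37579776/405467125 + (17124348/405467125)*sqrt(5).

The residue is 37579776/405467125 + (17124348/405467125)*sqrt(5).


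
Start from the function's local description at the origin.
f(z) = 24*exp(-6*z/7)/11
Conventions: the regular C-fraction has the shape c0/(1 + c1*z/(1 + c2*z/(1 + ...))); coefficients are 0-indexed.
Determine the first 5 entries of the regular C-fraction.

The regular C-fraction coefficients are [24/11, 6/7, -3/7, 1/7, -1/7].

Taylor coefficients (expand at 0): a_0 = 24/11, a_1 = -144/77, a_2 = 432/539, a_3 = -864/3773, a_4 = 1296/26411.
c0 = a_0 = 24/11. Peel one level at a time: if S = 1 + c*z/S' with S'(0) = 1, then c is the z-coefficient of S and S' = c*z/(S - 1).
S_1 = c0/f = 1 + (6/7)*z + (18/49)*z^2 + ...; c1 = 6/7.
S_2 = c1*z/(S_1 - 1) = 1 + (-3/7)*z + (3/49)*z^2 + ...; c2 = -3/7.
S_3 = c2*z/(S_2 - 1) = 1 + (1/7)*z + (1/49)*z^2 + ...; c3 = 1/7.
S_4 = c3*z/(S_3 - 1) = 1 + (-1/7)*z + ...; c4 = -1/7.


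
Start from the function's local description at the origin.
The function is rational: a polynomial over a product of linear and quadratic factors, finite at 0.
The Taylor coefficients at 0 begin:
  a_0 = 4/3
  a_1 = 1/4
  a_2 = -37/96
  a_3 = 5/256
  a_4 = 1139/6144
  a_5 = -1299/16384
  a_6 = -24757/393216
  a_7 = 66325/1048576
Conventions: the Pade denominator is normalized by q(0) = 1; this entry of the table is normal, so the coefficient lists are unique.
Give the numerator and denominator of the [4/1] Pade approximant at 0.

The Pade approximant has numerator coefficients [4/3, 3737/4556, -7613/27336, -331/2278, 662/3417]; denominator coefficients [1, 3897/9112].

Taylor coefficients needed (read off): a_0 = 4/3, a_1 = 1/4, a_2 = -37/96, a_3 = 5/256, a_4 = 1139/6144, a_5 = -1299/16384.
Write the denominator as Q(α) = 1 + q1*α. Requiring Q*f - P = O(α^6) with deg P <= 4 kills the coefficients of α^5..α^5 in Q*f:
  α^5: a_5 + q1*a_4 = 0, i.e. -1299/16384 + (1139/6144)*q1 = 0.
Solving this linear system: q1 = 3897/9112.
The numerator is Q*f truncated at degree 4: P0 = a_0 = 4/3; P1 = a_1 + q1*a_0 = 3737/4556; P2 = a_2 + q1*a_1 = -7613/27336; P3 = a_3 + q1*a_2 = -331/2278; P4 = a_4 + q1*a_3 = 662/3417.


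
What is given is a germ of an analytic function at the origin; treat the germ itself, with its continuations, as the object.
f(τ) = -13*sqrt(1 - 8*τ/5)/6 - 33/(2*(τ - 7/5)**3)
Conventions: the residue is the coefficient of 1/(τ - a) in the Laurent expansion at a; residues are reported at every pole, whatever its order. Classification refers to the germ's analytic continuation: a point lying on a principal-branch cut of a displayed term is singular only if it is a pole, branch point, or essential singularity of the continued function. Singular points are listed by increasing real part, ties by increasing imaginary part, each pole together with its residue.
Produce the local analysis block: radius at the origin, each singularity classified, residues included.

Radius of convergence at 0: 5/8.
At 5/8: an algebraic (square-root) branch point.
At 7/5: a pole of order 3; residue 0.

Denominator factor (τ - 7/5)^3: pole of order 3 at 7/5, modulus 7/5.
Branch term (-13/6)*sqrt(1 - τ/(5/8)): its argument vanishes at τ = 5/8, a square-root branch point, modulus 5/8.
The radius of convergence is the smallest modulus among the singular points: 5/8.
The branch term is analytic at 7/5 and contributes nothing to the residue; only the rational part matters.
At the order-3 pole 7/5 set g(τ) = (τ - (7/5))^3*(rational part) = -33/2.
Order-3 pole: residue = g''(a)/2; g''(7/5) = 0, so the residue is 0.
List the singular points by increasing real part (a conjugate pair: the negative imaginary part first).


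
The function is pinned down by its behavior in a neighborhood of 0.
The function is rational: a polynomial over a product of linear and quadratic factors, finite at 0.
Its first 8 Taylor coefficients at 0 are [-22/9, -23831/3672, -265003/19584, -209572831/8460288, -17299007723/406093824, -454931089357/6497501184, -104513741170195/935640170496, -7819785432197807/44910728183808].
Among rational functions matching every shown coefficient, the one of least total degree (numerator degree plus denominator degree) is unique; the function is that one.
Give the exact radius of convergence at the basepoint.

The radius of convergence is 3/4.

No rational of total degree below 6 reproduces all 8 coefficients; solving the [2/4] Pade equations on them gives f(v) = (-v**2 - 12*v/17 + 11/7)/((v - 3/4)**2*(v**2 + v/2 - 8/7)), whose expansion matches every shown term.
Denominator factor (v**2 + v/2 - 8/7): discriminant 135/28, real irrational roots -1/4 + (3/28)*sqrt(105) and -1/4 - (3/28)*sqrt(105); poles of order 1, moduli -1/4 + (3/28)*sqrt(105) and 1/4 + (3/28)*sqrt(105).
Denominator factor (v - 3/4)^2: pole of order 2 at 3/4, modulus 3/4.
The radius of convergence is the smallest modulus among the singular points: 3/4.


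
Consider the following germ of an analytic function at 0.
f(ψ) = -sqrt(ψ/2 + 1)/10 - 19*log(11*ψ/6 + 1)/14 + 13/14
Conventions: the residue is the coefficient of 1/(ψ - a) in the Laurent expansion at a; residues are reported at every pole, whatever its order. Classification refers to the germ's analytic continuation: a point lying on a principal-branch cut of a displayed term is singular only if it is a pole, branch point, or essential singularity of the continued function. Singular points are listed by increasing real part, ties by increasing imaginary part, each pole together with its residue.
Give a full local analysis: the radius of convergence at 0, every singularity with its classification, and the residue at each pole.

Branch term (-19/14)*log(1 - ψ/(-6/11)): its argument vanishes at ψ = -6/11, a logarithmic branch point, modulus 6/11.
Branch term (-1/10)*sqrt(1 - ψ/(-2)): its argument vanishes at ψ = -2, a square-root branch point, modulus 2.
The radius of convergence is the smallest modulus among the singular points: 6/11.
List the singular points by increasing real part (a conjugate pair: the negative imaginary part first).

Radius of convergence at 0: 6/11.
At -2: an algebraic (square-root) branch point.
At -6/11: a logarithmic branch point.


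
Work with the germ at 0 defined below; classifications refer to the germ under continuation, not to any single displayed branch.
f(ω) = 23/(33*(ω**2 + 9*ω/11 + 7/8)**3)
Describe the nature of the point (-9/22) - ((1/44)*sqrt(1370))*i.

The denominator factor ω**2 + 9*ω/11 + 7/8 vanishes at (-9/22) - ((1/44)*sqrt(1370))*i and appears to the power 3; the numerator there equals 23/33, nonzero, and no other factor vanishes.
Hence a pole whose order is the multiplicity, 3.

The point is a pole of order 3.


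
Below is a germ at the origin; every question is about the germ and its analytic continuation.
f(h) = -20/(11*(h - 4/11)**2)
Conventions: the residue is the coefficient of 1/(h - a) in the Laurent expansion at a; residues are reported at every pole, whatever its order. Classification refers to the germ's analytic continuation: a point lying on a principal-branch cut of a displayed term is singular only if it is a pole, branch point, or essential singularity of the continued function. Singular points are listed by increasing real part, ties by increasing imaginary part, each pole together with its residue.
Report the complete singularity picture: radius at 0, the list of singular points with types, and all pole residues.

Denominator factor (h - 4/11)^2: pole of order 2 at 4/11, modulus 4/11.
The radius of convergence is the smallest modulus among the singular points: 4/11.
At the order-2 pole 4/11 set g(h) = (h - (4/11))^2*f(h) = -20/11.
Order-2 pole: residue = g'(a); g'(4/11) = 0, so the residue is 0.

Radius of convergence at 0: 4/11.
At 4/11: a pole of order 2; residue 0.


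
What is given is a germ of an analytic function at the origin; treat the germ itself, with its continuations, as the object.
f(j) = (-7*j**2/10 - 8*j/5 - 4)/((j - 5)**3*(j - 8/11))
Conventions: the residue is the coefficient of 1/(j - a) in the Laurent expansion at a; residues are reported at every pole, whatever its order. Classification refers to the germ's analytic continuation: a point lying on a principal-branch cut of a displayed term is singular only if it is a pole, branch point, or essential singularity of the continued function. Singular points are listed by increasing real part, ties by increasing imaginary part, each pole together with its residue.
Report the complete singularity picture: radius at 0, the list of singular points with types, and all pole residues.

Denominator factor (j - 5)^3: pole of order 3 at 5, modulus 5.
Denominator factor (j - 8/11): pole of order 1 at 8/11, modulus 8/11.
The radius of convergence is the smallest modulus among the singular points: 8/11.
At the order-1 pole 8/11 set g(j) = (j - (8/11))*f(j) = (-7*j**2/10 - 8*j/5 - 4)/(j - 5)**3.
Simple pole: residue = g(a) at a = 8/11, which is 36828/519115.
At the order-3 pole 5 set g(j) = (j - (5))^3*f(j) = (-7*j**2/10 - 8*j/5 - 4)/(j - 8/11).
Order-3 pole: residue = g''(a)/2; g''(5) = -73656/519115, so the residue is -36828/519115.
List the singular points by increasing real part (a conjugate pair: the negative imaginary part first).

Radius of convergence at 0: 8/11.
At 8/11: a pole of order 1; residue 36828/519115.
At 5: a pole of order 3; residue -36828/519115.


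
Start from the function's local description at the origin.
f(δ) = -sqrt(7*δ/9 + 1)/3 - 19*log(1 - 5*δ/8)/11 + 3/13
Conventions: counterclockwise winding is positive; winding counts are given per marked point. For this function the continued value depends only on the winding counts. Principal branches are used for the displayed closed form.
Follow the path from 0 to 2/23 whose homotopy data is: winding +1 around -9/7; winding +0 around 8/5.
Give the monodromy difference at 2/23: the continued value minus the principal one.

Continued minus principal equals (2/207)*sqrt(5083).

The rational part is single-valued and drops out of the difference; each branch term changes only by its own monodromy.
(-19/11)*log(1 - δ/(8/5)): winding 0 around 8/5, so this term returns to its principal value, contribution 0.
(-1/3)*sqrt(1 - δ/(-9/7)): winding +1 is odd, the square root flips sign, contributing -2*(-1/3)*sqrt(1 - (2/23)/(-9/7)) = -2*(-1/3)*sqrt(221/207) = (2/207)*sqrt(5083).
Summing the contributions at δ = 2/23 gives (2/207)*sqrt(5083).


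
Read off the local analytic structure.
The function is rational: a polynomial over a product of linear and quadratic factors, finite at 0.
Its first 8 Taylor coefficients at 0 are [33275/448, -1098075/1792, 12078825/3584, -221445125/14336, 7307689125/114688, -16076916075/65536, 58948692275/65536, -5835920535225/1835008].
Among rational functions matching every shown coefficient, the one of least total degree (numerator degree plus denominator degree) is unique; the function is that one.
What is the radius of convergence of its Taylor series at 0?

The radius of convergence is 4/11.

No rational of total degree below 3 reproduces all 8 coefficients; solving the [0/3] Pade equations on them gives f(k) = 25/(7*(k + 4/11)**3), whose expansion matches every shown term.
Denominator factor (k + 4/11)^3: pole of order 3 at -4/11, modulus 4/11.
The radius of convergence is the smallest modulus among the singular points: 4/11.


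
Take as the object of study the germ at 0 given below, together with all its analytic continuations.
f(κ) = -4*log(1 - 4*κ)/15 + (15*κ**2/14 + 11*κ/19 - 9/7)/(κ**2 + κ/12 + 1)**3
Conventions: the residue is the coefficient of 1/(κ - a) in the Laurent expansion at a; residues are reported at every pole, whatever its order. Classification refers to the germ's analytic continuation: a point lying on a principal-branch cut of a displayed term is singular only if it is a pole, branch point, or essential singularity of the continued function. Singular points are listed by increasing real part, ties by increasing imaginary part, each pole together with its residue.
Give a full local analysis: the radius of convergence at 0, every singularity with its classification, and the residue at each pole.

Radius of convergence at 0: 1/4.
At (-1/24) - ((5/24)*sqrt(23))*i: a pole of order 3; residue -((188928288/5056909375)*sqrt(23))*i.
At (-1/24) + ((5/24)*sqrt(23))*i: a pole of order 3; residue ((188928288/5056909375)*sqrt(23))*i.
At 1/4: a logarithmic branch point.

Denominator factor (κ**2 + κ/12 + 1)^3: discriminant -575/144, complex-conjugate roots (-1/24) + ((5/24)*sqrt(23))*i and (-1/24) - ((5/24)*sqrt(23))*i; poles of order 3, moduli 1 and 1.
Branch term (-4/15)*log(1 - κ/(1/4)): its argument vanishes at κ = 1/4, a logarithmic branch point, modulus 1/4.
The radius of convergence is the smallest modulus among the singular points: 1/4.
The branch term is analytic at (-1/24) - ((5/24)*sqrt(23))*i and contributes nothing to the residue; only the rational part matters.
The factor κ**2 + κ/12 + 1 splits as (κ - a)(κ - a') with a = (-1/24) - ((5/24)*sqrt(23))*i, a' = (-1/24) + ((5/24)*sqrt(23))*i. At the order-3 pole a set g(κ) = (κ - a)^3*(rational part) = [15*κ**2/14 + 11*κ/19 - 9/7] / (κ - a')^3.
Order-3 pole: residue = g''(a)/2; g''((-1/24) - ((5/24)*sqrt(23))*i) = -((377856576/5056909375)*sqrt(23))*i, so the residue is -((188928288/5056909375)*sqrt(23))*i.
The branch term is analytic at (-1/24) + ((5/24)*sqrt(23))*i and contributes nothing to the residue; only the rational part matters.
The factor κ**2 + κ/12 + 1 splits as (κ - a)(κ - a') with a = (-1/24) + ((5/24)*sqrt(23))*i, a' = (-1/24) - ((5/24)*sqrt(23))*i. At the order-3 pole a set g(κ) = (κ - a)^3*(rational part) = [15*κ**2/14 + 11*κ/19 - 9/7] / (κ - a')^3.
Order-3 pole: residue = g''(a)/2; g''((-1/24) + ((5/24)*sqrt(23))*i) = ((377856576/5056909375)*sqrt(23))*i, so the residue is ((188928288/5056909375)*sqrt(23))*i.
List the singular points by increasing real part (a conjugate pair: the negative imaginary part first).


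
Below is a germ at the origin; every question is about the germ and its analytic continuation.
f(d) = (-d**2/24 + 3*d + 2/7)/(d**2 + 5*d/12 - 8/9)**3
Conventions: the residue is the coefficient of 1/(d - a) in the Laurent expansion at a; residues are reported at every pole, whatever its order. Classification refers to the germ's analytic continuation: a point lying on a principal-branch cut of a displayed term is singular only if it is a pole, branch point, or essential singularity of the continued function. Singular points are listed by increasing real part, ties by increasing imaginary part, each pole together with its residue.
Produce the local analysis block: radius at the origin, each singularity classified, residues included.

Radius of convergence at 0: -5/24 + (1/24)*sqrt(537).
At -5/24 - (1/24)*sqrt(537): a pole of order 3; residue (127016/40147373)*sqrt(537).
At -5/24 + (1/24)*sqrt(537): a pole of order 3; residue -(127016/40147373)*sqrt(537).

Denominator factor (d**2 + 5*d/12 - 8/9)^3: discriminant 179/48, real irrational roots -5/24 + (1/24)*sqrt(537) and -5/24 - (1/24)*sqrt(537); poles of order 3, moduli -5/24 + (1/24)*sqrt(537) and 5/24 + (1/24)*sqrt(537).
The radius of convergence is the smallest modulus among the singular points: -5/24 + (1/24)*sqrt(537).
The factor d**2 + 5*d/12 - 8/9 splits as (d - a)(d - a') with a = -5/24 - (1/24)*sqrt(537), a' = -5/24 + (1/24)*sqrt(537). At the order-3 pole a set g(d) = (d - a)^3*f(d) = [-d**2/24 + 3*d + 2/7] / (d - a')^3.
Order-3 pole: residue = g''(a)/2; g''(-5/24 - (1/24)*sqrt(537)) = (254032/40147373)*sqrt(537), so the residue is (127016/40147373)*sqrt(537).
The factor d**2 + 5*d/12 - 8/9 splits as (d - a)(d - a') with a = -5/24 + (1/24)*sqrt(537), a' = -5/24 - (1/24)*sqrt(537). At the order-3 pole a set g(d) = (d - a)^3*f(d) = [-d**2/24 + 3*d + 2/7] / (d - a')^3.
Order-3 pole: residue = g''(a)/2; g''(-5/24 + (1/24)*sqrt(537)) = -(254032/40147373)*sqrt(537), so the residue is -(127016/40147373)*sqrt(537).
List the singular points by increasing real part (a conjugate pair: the negative imaginary part first).


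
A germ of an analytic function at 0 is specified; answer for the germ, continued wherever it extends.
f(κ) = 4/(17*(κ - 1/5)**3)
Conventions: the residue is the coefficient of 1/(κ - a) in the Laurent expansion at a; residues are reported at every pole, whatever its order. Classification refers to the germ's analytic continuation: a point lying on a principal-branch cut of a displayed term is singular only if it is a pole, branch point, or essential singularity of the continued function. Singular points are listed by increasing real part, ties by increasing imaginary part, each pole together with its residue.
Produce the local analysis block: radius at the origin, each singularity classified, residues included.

Denominator factor (κ - 1/5)^3: pole of order 3 at 1/5, modulus 1/5.
The radius of convergence is the smallest modulus among the singular points: 1/5.
At the order-3 pole 1/5 set g(κ) = (κ - (1/5))^3*f(κ) = 4/17.
Order-3 pole: residue = g''(a)/2; g''(1/5) = 0, so the residue is 0.

Radius of convergence at 0: 1/5.
At 1/5: a pole of order 3; residue 0.


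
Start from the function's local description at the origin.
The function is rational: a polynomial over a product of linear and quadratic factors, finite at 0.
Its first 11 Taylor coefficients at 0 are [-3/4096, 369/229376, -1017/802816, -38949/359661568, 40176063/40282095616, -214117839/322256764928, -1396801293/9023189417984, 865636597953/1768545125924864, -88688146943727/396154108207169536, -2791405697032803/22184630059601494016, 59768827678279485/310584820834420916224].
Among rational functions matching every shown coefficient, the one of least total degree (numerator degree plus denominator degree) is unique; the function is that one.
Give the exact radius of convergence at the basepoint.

The radius of convergence is (2/3)*sqrt(6).

No rational of total degree below 9 reproduces all 11 coefficients; solving the [0/9] Pade equations on them gives f(χ) = -8/(9*(χ + 4)**3*(χ**2 + 9*χ/7 + 8/3)**3), whose expansion matches every shown term.
Denominator factor (χ**2 + 9*χ/7 + 8/3)^3: discriminant -1325/147, complex-conjugate roots (-9/14) + ((5/42)*sqrt(159))*i and (-9/14) - ((5/42)*sqrt(159))*i; poles of order 3, moduli (2/3)*sqrt(6) and (2/3)*sqrt(6).
Denominator factor (χ + 4)^3: pole of order 3 at -4, modulus 4.
The radius of convergence is the smallest modulus among the singular points: (2/3)*sqrt(6).


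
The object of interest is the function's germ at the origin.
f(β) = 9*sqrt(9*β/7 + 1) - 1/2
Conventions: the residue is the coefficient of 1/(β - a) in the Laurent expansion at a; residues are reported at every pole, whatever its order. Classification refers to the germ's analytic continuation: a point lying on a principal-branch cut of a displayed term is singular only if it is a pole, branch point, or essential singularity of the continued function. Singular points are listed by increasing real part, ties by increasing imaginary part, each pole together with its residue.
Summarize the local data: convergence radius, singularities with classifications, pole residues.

Branch term (9)*sqrt(1 - β/(-7/9)): its argument vanishes at β = -7/9, a square-root branch point, modulus 7/9.
The radius of convergence is the smallest modulus among the singular points: 7/9.

Radius of convergence at 0: 7/9.
At -7/9: an algebraic (square-root) branch point.


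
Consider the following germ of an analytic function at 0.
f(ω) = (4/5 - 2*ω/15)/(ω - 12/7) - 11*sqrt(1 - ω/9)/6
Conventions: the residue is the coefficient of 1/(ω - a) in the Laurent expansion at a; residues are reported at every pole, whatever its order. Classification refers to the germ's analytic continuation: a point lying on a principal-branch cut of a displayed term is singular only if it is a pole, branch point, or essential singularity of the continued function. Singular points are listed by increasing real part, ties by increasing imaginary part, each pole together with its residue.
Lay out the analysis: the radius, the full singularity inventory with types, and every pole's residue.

Radius of convergence at 0: 12/7.
At 12/7: a pole of order 1; residue 4/7.
At 9: an algebraic (square-root) branch point.

Denominator factor (ω - 12/7): pole of order 1 at 12/7, modulus 12/7.
Branch term (-11/6)*sqrt(1 - ω/(9)): its argument vanishes at ω = 9, a square-root branch point, modulus 9.
The radius of convergence is the smallest modulus among the singular points: 12/7.
The branch term is analytic at 12/7 and contributes nothing to the residue; only the rational part matters.
At the order-1 pole 12/7 set g(ω) = (ω - (12/7))*(rational part) = 4/5 - 2*ω/15.
Simple pole: residue = g(a) at a = 12/7, which is 4/7.
List the singular points by increasing real part (a conjugate pair: the negative imaginary part first).


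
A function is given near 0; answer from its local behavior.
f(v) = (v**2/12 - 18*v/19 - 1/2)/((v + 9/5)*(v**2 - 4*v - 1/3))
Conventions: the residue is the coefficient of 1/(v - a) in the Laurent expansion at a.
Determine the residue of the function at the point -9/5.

At the order-1 pole -9/5 set g(v) = (v - (-9/5))*f(v) = (v**2/12 - 18*v/19 - 1/2)/(v**2 - 4*v - 1/3).
Simple pole: residue = g(a) at a = -9/5, which is 8409/57608.

The residue is 8409/57608.


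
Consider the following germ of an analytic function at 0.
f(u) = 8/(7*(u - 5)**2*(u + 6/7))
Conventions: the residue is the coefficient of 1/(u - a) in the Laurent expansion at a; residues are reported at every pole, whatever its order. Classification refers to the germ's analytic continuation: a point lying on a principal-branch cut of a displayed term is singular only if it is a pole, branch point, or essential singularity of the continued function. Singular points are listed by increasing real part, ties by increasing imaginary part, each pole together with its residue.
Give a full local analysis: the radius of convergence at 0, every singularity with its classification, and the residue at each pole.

Radius of convergence at 0: 6/7.
At -6/7: a pole of order 1; residue 56/1681.
At 5: a pole of order 2; residue -56/1681.

Denominator factor (u - 5)^2: pole of order 2 at 5, modulus 5.
Denominator factor (u + 6/7): pole of order 1 at -6/7, modulus 6/7.
The radius of convergence is the smallest modulus among the singular points: 6/7.
At the order-1 pole -6/7 set g(u) = (u - (-6/7))*f(u) = 8/(7*(u - 5)**2).
Simple pole: residue = g(a) at a = -6/7, which is 56/1681.
At the order-2 pole 5 set g(u) = (u - (5))^2*f(u) = 8/(7*(u + 6/7)).
Order-2 pole: residue = g'(a); g'(5) = -56/1681, so the residue is -56/1681.
List the singular points by increasing real part (a conjugate pair: the negative imaginary part first).


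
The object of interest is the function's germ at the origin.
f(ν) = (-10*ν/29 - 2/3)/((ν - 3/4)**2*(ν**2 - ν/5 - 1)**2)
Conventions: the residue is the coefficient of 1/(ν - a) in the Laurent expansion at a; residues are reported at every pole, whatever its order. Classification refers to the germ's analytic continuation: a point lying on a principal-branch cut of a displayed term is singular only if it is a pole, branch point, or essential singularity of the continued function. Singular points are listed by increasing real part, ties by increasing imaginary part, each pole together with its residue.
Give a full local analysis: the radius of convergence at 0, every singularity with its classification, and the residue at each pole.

Denominator factor (ν - 3/4)^2: pole of order 2 at 3/4, modulus 3/4.
Denominator factor (ν**2 - ν/5 - 1)^2: discriminant 101/25, real irrational roots 1/10 + (1/10)*sqrt(101) and 1/10 - (1/10)*sqrt(101); poles of order 2, moduli 1/10 + (1/10)*sqrt(101) and -1/10 + (1/10)*sqrt(101).
The radius of convergence is the smallest modulus among the singular points: 3/4.
The factor ν**2 - ν/5 - 1 splits as (ν - a)(ν - a') with a = 1/10 - (1/10)*sqrt(101), a' = 1/10 + (1/10)*sqrt(101). At the order-2 pole a set g(ν) = (ν - a)^2*f(ν) = [(-10*ν/29 - 2/3)/(ν - 3/4)**2] / (ν - a')^2.
Order-2 pole: residue = g'(a); g'(1/10 - (1/10)*sqrt(101)) = 2003200/311469 - (59899487200/92141562801)*sqrt(101), so the residue is 2003200/311469 - (59899487200/92141562801)*sqrt(101).
At the order-2 pole 3/4 set g(ν) = (ν - (3/4))^2*f(ν) = (-10*ν/29 - 2/3)/(ν**2 - ν/5 - 1)**2.
Order-2 pole: residue = g'(a); g'(3/4) = -4006400/311469, so the residue is -4006400/311469.
The factor ν**2 - ν/5 - 1 splits as (ν - a)(ν - a') with a = 1/10 + (1/10)*sqrt(101), a' = 1/10 - (1/10)*sqrt(101). At the order-2 pole a set g(ν) = (ν - a)^2*f(ν) = [(-10*ν/29 - 2/3)/(ν - 3/4)**2] / (ν - a')^2.
Order-2 pole: residue = g'(a); g'(1/10 + (1/10)*sqrt(101)) = 2003200/311469 + (59899487200/92141562801)*sqrt(101), so the residue is 2003200/311469 + (59899487200/92141562801)*sqrt(101).
List the singular points by increasing real part (a conjugate pair: the negative imaginary part first).

Radius of convergence at 0: 3/4.
At 1/10 - (1/10)*sqrt(101): a pole of order 2; residue 2003200/311469 - (59899487200/92141562801)*sqrt(101).
At 3/4: a pole of order 2; residue -4006400/311469.
At 1/10 + (1/10)*sqrt(101): a pole of order 2; residue 2003200/311469 + (59899487200/92141562801)*sqrt(101).


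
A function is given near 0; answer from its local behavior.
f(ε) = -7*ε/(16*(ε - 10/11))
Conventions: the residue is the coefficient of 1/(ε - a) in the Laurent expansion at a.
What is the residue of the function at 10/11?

The residue is -35/88.

At the order-1 pole 10/11 set g(ε) = (ε - (10/11))*f(ε) = -7*ε/16.
Simple pole: residue = g(a) at a = 10/11, which is -35/88.


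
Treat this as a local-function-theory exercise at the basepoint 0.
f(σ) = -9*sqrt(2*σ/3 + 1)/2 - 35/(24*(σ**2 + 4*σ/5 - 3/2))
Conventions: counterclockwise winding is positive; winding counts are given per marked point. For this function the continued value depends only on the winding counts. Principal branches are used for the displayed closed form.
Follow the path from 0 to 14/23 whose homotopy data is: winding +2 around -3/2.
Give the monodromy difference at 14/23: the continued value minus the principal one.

Continued minus principal equals 0.

The rational part is single-valued and drops out of the difference; each branch term changes only by its own monodromy.
(-9/2)*sqrt(1 - σ/(-3/2)): winding +2 is even, the square root returns to the same sheet, contribution 0.
Summing the contributions at σ = 14/23 gives 0.


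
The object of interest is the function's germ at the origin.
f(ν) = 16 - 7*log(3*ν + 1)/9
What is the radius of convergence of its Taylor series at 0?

Branch term (-7/9)*log(1 - ν/(-1/3)): its argument vanishes at ν = -1/3, a logarithmic branch point, modulus 1/3.
The radius of convergence is the smallest modulus among the singular points: 1/3.

The radius of convergence is 1/3.


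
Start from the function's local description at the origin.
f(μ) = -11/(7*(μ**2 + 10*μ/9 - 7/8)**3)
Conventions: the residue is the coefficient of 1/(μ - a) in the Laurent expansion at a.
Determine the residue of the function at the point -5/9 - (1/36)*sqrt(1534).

The factor μ**2 + 10*μ/9 - 7/8 splits as (μ - a)(μ - a') with a = -5/9 - (1/36)*sqrt(1534), a' = -5/9 + (1/36)*sqrt(1534). At the order-3 pole a set g(μ) = (μ - a)^3*f(μ) = [-11/7] / (μ - a')^3.
Order-3 pole: residue = g''(a)/2; g''(-5/9 - (1/36)*sqrt(1534)) = (31177872/3158523641)*sqrt(1534), so the residue is (15588936/3158523641)*sqrt(1534).

The residue is (15588936/3158523641)*sqrt(1534).


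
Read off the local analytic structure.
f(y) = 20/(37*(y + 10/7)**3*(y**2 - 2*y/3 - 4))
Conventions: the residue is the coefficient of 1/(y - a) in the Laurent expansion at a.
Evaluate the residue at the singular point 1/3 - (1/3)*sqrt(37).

The factor y**2 - 2*y/3 - 4 splits as (y - a)(y - a') with a = 1/3 - (1/3)*sqrt(37), a' = 1/3 + (1/3)*sqrt(37). At the order-1 pole a set g(y) = (y - a)*f(y) = [20/(37*(y + 10/7)**3)] / (y - a').
Simple pole: residue = g(a) at a = 1/3 - (1/3)*sqrt(37), which is 180075/50653 + (118335/202612)*sqrt(37).

The residue is 180075/50653 + (118335/202612)*sqrt(37).


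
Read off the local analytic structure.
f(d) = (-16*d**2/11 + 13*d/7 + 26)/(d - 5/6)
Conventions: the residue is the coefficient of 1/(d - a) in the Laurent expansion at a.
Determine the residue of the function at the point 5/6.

At the order-1 pole 5/6 set g(d) = (d - (5/6))*f(d) = -16*d**2/11 + 13*d/7 + 26.
Simple pole: residue = g(a) at a = 5/6, which is 36781/1386.

The residue is 36781/1386.


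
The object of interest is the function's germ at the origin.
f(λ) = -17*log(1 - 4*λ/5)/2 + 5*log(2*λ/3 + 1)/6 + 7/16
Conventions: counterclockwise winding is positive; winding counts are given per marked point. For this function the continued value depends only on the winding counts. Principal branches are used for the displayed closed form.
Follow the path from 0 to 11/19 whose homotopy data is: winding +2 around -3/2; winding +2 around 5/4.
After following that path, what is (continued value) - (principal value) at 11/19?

The rational part is single-valued and drops out of the difference; each branch term changes only by its own monodromy.
(5/6)*log(1 - λ/(-3/2)): each positive loop around -3/2 adds 2*pi*i to the log, so winding +2 contributes (5/6)*(2)*2*pi*i = (10/3)*pi*i.
(-17/2)*log(1 - λ/(5/4)): each positive loop around 5/4 adds 2*pi*i to the log, so winding +2 contributes (-17/2)*(2)*2*pi*i = -(34)*pi*i.
Summing the contributions at λ = 11/19 gives -(92/3)*pi*i.

Continued minus principal equals -(92/3)*pi*i.


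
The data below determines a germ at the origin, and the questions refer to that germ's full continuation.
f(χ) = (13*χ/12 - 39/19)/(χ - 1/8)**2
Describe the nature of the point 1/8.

The point is a pole of order 2.

The denominator factor χ - 1/8 vanishes at 1/8 and appears to the power 2; the numerator there equals -3497/1824, nonzero, and no other factor vanishes.
Hence a pole whose order is the multiplicity, 2.


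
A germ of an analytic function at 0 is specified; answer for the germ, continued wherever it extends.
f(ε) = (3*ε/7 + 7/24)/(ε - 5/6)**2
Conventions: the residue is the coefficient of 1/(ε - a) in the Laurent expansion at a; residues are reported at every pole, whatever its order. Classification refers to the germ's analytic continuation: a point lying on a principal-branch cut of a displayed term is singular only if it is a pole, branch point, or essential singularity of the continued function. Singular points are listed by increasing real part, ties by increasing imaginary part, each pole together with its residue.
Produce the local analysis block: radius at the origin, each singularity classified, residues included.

Denominator factor (ε - 5/6)^2: pole of order 2 at 5/6, modulus 5/6.
The radius of convergence is the smallest modulus among the singular points: 5/6.
At the order-2 pole 5/6 set g(ε) = (ε - (5/6))^2*f(ε) = 3*ε/7 + 7/24.
Order-2 pole: residue = g'(a); g'(5/6) = 3/7, so the residue is 3/7.

Radius of convergence at 0: 5/6.
At 5/6: a pole of order 2; residue 3/7.


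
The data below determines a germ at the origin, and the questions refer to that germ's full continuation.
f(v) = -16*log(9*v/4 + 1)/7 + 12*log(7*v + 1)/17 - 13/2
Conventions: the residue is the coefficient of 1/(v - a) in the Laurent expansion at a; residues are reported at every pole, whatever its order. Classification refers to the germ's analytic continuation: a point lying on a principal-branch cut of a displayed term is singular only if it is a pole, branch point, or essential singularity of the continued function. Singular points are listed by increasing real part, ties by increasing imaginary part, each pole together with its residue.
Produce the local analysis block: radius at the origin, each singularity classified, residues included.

Branch term (-16/7)*log(1 - v/(-4/9)): its argument vanishes at v = -4/9, a logarithmic branch point, modulus 4/9.
Branch term (12/17)*log(1 - v/(-1/7)): its argument vanishes at v = -1/7, a logarithmic branch point, modulus 1/7.
The radius of convergence is the smallest modulus among the singular points: 1/7.
List the singular points by increasing real part (a conjugate pair: the negative imaginary part first).

Radius of convergence at 0: 1/7.
At -4/9: a logarithmic branch point.
At -1/7: a logarithmic branch point.


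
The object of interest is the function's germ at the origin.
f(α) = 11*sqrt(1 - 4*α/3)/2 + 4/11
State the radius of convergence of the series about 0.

Branch term (11/2)*sqrt(1 - α/(3/4)): its argument vanishes at α = 3/4, a square-root branch point, modulus 3/4.
The radius of convergence is the smallest modulus among the singular points: 3/4.

The radius of convergence is 3/4.


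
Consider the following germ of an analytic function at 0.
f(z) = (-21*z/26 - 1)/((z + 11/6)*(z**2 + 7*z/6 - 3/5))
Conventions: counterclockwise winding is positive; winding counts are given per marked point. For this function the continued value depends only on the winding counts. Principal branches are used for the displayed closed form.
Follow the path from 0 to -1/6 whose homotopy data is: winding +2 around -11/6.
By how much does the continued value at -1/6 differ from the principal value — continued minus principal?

The function is rational, hence single-valued: continuing it around any pole returns the same value, so the difference is 0.

Continued minus principal equals 0.


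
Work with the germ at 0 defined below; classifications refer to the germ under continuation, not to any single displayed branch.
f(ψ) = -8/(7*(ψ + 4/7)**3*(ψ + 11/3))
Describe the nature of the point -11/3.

The point is a pole of order 1.

The denominator factor ψ + 11/3 vanishes at -11/3 and appears to the power 1; the numerator there equals -8/7, nonzero, and no other factor vanishes.
Hence a pole whose order is the multiplicity, 1.


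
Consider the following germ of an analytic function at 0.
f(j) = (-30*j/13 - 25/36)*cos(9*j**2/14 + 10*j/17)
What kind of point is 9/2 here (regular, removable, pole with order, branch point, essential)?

There is no denominator, hence no pole anywhere.
The factor cos(9*j**2/14 + 10*j/17) is entire.
So the germ continues analytically to 9/2.

The point is a regular point.


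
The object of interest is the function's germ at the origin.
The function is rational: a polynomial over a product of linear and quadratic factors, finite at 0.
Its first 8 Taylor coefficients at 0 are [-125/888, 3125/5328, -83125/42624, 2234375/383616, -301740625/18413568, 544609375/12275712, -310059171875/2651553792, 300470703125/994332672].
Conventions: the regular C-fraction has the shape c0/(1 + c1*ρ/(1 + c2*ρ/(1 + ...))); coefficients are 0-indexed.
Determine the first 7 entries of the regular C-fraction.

Taylor coefficients (read off): a_0 = -125/888, a_1 = 3125/5328, a_2 = -83125/42624, a_3 = 2234375/383616, a_4 = -301740625/18413568, a_5 = 544609375/12275712, a_6 = -310059171875/2651553792.
c0 = a_0 = -125/888. Peel one level at a time: if S = 1 + c*ρ/S' with S'(0) = 1, then c is the ρ-coefficient of S and S' = c*ρ/(S - 1).
S_1 = c0/f = 1 + (25/6)*ρ + (505/144)*ρ^2 + ...; c1 = 25/6.
S_2 = c1*ρ/(S_1 - 1) = 1 + (-101/120)*ρ + (16201/14400)*ρ^2 + ...; c2 = -101/120.
S_3 = c2*ρ/(S_2 - 1) = 1 + (16201/12120)*ρ + (1995/10201)*ρ^2 + ...; c3 = 16201/12120.
S_4 = c3*ρ/(S_3 - 1) = 1 + (-239400/1636301)*ρ + (-8580000/262472401)*ρ^2 + ...; c4 = -239400/1636301.
S_5 = c4*ρ/(S_4 - 1) = 1 + (-1444300/6464199)*ρ + (505/159201)*ρ^2 + ...; c5 = -1444300/6464199.
S_6 = c5*ρ/(S_5 - 1) = 1 + (16201/1141140)*ρ + ...; c6 = 16201/1141140.

The regular C-fraction coefficients are [-125/888, 25/6, -101/120, 16201/12120, -239400/1636301, -1444300/6464199, 16201/1141140].


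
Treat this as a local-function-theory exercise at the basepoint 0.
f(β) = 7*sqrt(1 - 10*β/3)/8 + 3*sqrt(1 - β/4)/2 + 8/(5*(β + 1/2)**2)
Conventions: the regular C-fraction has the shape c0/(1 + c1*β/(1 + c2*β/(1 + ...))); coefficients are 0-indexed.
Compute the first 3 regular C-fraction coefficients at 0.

The regular C-fraction coefficients are [351/40, 503/162, -2806709/8474544].

Taylor coefficients (expand at 0): a_0 = 351/40, a_1 = -6539/240, a_2 = 870601/11520.
c0 = a_0 = 351/40. Peel one level at a time: if S = 1 + c*β/S' with S'(0) = 1, then c is the β-coefficient of S and S' = c*β/(S - 1).
S_1 = c0/f = 1 + (503/162)*β + (2806709/2729376)*β^2 + ...; c1 = 503/162.
S_2 = c1*β/(S_1 - 1) = 1 + (-2806709/8474544)*β + ...; c2 = -2806709/8474544.


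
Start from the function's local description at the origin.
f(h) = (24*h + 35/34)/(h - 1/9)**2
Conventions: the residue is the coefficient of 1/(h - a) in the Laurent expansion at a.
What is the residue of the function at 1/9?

At the order-2 pole 1/9 set g(h) = (h - (1/9))^2*f(h) = 24*h + 35/34.
Order-2 pole: residue = g'(a); g'(1/9) = 24, so the residue is 24.

The residue is 24.


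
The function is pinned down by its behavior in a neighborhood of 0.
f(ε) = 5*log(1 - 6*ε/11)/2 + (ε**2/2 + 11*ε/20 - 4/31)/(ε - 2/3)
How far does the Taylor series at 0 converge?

The radius of convergence is 2/3.

Denominator factor (ε - 2/3): pole of order 1 at 2/3, modulus 2/3.
Branch term (5/2)*log(1 - ε/(11/6)): its argument vanishes at ε = 11/6, a logarithmic branch point, modulus 11/6.
The radius of convergence is the smallest modulus among the singular points: 2/3.


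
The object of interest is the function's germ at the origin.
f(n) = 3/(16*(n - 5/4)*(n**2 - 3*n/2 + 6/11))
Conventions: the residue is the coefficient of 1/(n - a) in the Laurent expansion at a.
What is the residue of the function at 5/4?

At the order-1 pole 5/4 set g(n) = (n - (5/4))*f(n) = 3/(16*(n**2 - 3*n/2 + 6/11)).
Simple pole: residue = g(a) at a = 5/4, which is 33/41.

The residue is 33/41.


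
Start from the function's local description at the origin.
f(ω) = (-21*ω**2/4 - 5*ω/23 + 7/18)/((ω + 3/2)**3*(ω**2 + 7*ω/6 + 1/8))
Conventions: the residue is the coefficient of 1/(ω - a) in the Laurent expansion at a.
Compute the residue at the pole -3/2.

The residue is -2788514/46575.

At the order-3 pole -3/2 set g(ω) = (ω - (-3/2))^3*f(ω) = (-21*ω**2/4 - 5*ω/23 + 7/18)/(ω**2 + 7*ω/6 + 1/8).
Order-3 pole: residue = g''(a)/2; g''(-3/2) = -5577028/46575, so the residue is -2788514/46575.


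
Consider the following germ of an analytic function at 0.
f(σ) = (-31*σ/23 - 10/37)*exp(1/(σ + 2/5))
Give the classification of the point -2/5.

The exponent 1/(σ - (-2/5)) has a pole at -2/5, so exp(1/(σ - (-2/5))) takes every nonzero value near it: an essential singularity (not a pole of any order).

The point is an essential singularity.


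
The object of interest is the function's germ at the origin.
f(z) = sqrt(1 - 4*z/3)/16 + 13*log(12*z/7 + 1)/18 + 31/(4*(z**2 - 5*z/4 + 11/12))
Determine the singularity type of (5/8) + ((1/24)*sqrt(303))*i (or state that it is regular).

The denominator factor z**2 - 5*z/4 + 11/12 vanishes at (5/8) + ((1/24)*sqrt(303))*i and appears to the power 1; the numerator there equals 31/4, nonzero, and no other factor vanishes.
The branch terms are analytic at this point.
Hence a pole whose order is the multiplicity, 1.

The point is a pole of order 1.


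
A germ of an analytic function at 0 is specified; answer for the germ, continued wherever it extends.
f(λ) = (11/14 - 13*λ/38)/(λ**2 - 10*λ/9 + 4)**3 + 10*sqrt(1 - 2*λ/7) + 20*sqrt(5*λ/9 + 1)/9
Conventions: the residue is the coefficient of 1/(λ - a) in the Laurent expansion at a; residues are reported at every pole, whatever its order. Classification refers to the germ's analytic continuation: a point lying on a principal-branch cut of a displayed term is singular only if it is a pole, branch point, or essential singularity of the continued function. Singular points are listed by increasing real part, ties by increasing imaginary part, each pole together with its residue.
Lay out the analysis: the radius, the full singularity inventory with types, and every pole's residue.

Radius of convergence at 0: 9/5.
At -9/5: an algebraic (square-root) branch point.
At (5/9) - ((1/9)*sqrt(299))*i: a pole of order 3; residue ((610173/2473189264)*sqrt(299))*i.
At (5/9) + ((1/9)*sqrt(299))*i: a pole of order 3; residue -((610173/2473189264)*sqrt(299))*i.
At 7/2: an algebraic (square-root) branch point.

Denominator factor (λ**2 - 10*λ/9 + 4)^3: discriminant -1196/81, complex-conjugate roots (5/9) + ((1/9)*sqrt(299))*i and (5/9) - ((1/9)*sqrt(299))*i; poles of order 3, moduli 2 and 2.
Branch term (10)*sqrt(1 - λ/(7/2)): its argument vanishes at λ = 7/2, a square-root branch point, modulus 7/2.
Branch term (20/9)*sqrt(1 - λ/(-9/5)): its argument vanishes at λ = -9/5, a square-root branch point, modulus 9/5.
The radius of convergence is the smallest modulus among the singular points: 9/5.
The branch terms are analytic at (5/9) - ((1/9)*sqrt(299))*i and contribute nothing to the residue; only the rational part matters.
The factor λ**2 - 10*λ/9 + 4 splits as (λ - a)(λ - a') with a = (5/9) - ((1/9)*sqrt(299))*i, a' = (5/9) + ((1/9)*sqrt(299))*i. At the order-3 pole a set g(λ) = (λ - a)^3*(rational part) = [11/14 - 13*λ/38] / (λ - a')^3.
Order-3 pole: residue = g''(a)/2; g''((5/9) - ((1/9)*sqrt(299))*i) = ((610173/1236594632)*sqrt(299))*i, so the residue is ((610173/2473189264)*sqrt(299))*i.
The branch terms are analytic at (5/9) + ((1/9)*sqrt(299))*i and contribute nothing to the residue; only the rational part matters.
The factor λ**2 - 10*λ/9 + 4 splits as (λ - a)(λ - a') with a = (5/9) + ((1/9)*sqrt(299))*i, a' = (5/9) - ((1/9)*sqrt(299))*i. At the order-3 pole a set g(λ) = (λ - a)^3*(rational part) = [11/14 - 13*λ/38] / (λ - a')^3.
Order-3 pole: residue = g''(a)/2; g''((5/9) + ((1/9)*sqrt(299))*i) = -((610173/1236594632)*sqrt(299))*i, so the residue is -((610173/2473189264)*sqrt(299))*i.
List the singular points by increasing real part (a conjugate pair: the negative imaginary part first).
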